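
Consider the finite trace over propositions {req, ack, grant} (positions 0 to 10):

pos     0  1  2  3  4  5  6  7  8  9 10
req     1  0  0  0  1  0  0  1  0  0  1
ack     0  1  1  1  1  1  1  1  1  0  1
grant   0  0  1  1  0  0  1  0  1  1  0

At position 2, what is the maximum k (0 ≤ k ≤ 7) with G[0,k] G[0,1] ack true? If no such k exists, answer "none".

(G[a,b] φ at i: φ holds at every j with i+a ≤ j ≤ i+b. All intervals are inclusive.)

G[0,1] ack must hold from j=2 onward; find where it first fails.
  j=2: holds
  j=3: holds
  j=4: holds
  j=5: holds
  j=6: holds
  j=7: holds
  j=8: fails
Holds on [2,7], so largest k = 5.

5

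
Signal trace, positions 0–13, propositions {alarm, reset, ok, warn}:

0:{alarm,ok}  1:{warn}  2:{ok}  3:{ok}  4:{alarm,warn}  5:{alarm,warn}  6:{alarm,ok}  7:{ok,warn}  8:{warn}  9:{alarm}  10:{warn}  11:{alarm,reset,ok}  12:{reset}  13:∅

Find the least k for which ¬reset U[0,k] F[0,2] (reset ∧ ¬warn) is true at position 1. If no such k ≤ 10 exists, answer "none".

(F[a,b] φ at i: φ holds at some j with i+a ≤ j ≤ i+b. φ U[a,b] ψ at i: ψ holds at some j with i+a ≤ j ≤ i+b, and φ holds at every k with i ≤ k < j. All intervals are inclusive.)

Need earliest j ≥ 1 with F[0,2] (reset ∧ ¬warn), and ¬reset at every k in [1,j-1].
  j=1: rhs fails.
  j=2: rhs fails.
  j=3: rhs fails.
  j=4: rhs fails.
  j=5: rhs fails.
  j=6: rhs fails.
  j=7: rhs fails.
  j=8: rhs fails.
  j=9: rhs holds; lhs holds on [1,8]. k = 8.

8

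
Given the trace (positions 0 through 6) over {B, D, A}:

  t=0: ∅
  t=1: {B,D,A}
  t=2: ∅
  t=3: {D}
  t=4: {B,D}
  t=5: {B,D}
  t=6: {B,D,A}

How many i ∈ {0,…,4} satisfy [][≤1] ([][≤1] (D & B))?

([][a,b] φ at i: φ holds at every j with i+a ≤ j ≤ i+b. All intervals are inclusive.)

1

Evaluate at each i in [0,4]:
  i=0: ✗ (fails at j=0)
  i=1: ✗ (fails at j=1)
  i=2: ✗ (fails at j=2)
  i=3: ✗ (fails at j=3)
  i=4: ✓ (all of [4,5])
Positions where it holds: {4} → 1.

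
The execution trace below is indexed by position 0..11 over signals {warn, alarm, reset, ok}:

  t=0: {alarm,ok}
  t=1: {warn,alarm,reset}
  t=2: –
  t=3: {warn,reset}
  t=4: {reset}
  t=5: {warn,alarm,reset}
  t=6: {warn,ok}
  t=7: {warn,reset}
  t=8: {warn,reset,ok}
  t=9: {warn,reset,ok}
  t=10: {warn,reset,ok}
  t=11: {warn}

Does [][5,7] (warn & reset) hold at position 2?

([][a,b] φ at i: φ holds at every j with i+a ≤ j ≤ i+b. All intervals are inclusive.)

Yes

Check (warn & reset) at every j in [7,9]:
  j=7: true
  j=8: true
  j=9: true
All positions satisfy it → formula holds.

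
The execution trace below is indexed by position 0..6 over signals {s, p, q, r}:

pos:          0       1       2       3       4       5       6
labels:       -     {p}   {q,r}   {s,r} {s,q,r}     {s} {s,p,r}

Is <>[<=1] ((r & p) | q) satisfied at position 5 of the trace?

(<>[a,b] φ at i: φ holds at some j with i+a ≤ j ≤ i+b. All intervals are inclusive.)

Yes

Check ((r & p) | q) at each j in [5,6]:
  j=5: false
  j=6: true
Found at j=6 → formula holds.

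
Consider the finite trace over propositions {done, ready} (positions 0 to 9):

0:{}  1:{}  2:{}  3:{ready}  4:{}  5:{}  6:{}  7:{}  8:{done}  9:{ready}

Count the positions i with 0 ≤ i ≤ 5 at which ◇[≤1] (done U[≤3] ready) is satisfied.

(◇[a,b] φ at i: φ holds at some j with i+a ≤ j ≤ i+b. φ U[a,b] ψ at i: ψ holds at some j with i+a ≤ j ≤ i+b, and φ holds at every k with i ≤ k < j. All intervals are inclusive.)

2

Evaluate at each i in [0,5]:
  i=0: ✗ (none in [0,1])
  i=1: ✗ (none in [1,2])
  i=2: ✓ (witness j=3)
  i=3: ✓ (witness j=3)
  i=4: ✗ (none in [4,5])
  i=5: ✗ (none in [5,6])
Positions where it holds: {2, 3} → 2.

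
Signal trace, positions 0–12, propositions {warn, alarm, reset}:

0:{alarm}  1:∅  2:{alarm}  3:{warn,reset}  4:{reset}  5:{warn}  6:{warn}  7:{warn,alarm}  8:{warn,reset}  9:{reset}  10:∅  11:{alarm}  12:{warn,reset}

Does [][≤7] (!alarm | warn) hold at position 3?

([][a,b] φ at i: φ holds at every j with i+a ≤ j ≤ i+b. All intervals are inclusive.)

Check (!alarm | warn) at every j in [3,10]:
  j=3: true
  j=4: true
  j=5: true
  j=6: true
  j=7: true
  j=8: true
  j=9: true
  j=10: true
All positions satisfy it → formula holds.

Holds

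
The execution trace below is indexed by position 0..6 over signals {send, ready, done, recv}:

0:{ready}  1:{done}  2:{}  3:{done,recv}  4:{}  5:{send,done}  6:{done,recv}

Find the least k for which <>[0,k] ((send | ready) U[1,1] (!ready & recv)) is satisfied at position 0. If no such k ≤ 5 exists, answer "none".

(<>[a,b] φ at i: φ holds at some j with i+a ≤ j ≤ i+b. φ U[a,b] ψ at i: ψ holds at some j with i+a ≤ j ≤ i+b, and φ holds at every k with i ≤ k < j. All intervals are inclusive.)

Scan j = 0,1,… for ((send | ready) U[1,1] (!ready & recv)):
  j=0: fails
  j=1: fails
  j=2: fails
  j=3: fails
  j=4: fails
  j=5: holds
First hit at j=5, so smallest k = 5-0 = 5.

5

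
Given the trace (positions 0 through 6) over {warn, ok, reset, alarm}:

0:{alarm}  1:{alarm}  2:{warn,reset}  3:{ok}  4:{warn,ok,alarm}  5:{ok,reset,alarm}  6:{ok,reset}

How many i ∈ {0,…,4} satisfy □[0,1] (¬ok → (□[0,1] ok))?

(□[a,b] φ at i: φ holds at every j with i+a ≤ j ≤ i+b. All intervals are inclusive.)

Evaluate at each i in [0,4]:
  i=0: ✗ (fails at j=0)
  i=1: ✗ (fails at j=1)
  i=2: ✗ (fails at j=2)
  i=3: ✓ (all of [3,4])
  i=4: ✓ (all of [4,5])
Positions where it holds: {3, 4} → 2.

2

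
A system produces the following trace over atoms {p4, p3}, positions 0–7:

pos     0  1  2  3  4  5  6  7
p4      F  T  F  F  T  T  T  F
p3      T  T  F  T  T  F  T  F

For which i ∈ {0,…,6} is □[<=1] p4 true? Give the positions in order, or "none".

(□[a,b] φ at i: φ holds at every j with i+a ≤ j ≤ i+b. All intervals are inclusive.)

Evaluate at each i in [0,6]:
  i=0: ✗ (fails at j=0)
  i=1: ✗ (fails at j=2)
  i=2: ✗ (fails at j=2)
  i=3: ✗ (fails at j=3)
  i=4: ✓ (all of [4,5])
  i=5: ✓ (all of [5,6])
  i=6: ✗ (fails at j=7)

4, 5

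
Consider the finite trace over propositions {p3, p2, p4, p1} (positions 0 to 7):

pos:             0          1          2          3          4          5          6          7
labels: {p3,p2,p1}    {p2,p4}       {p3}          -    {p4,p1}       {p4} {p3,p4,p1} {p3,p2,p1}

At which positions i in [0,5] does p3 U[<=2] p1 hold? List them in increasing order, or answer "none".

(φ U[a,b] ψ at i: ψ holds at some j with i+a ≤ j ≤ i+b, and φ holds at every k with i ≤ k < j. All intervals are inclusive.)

Evaluate at each i in [0,5]:
  i=0: ✓ (rhs at j=0)
  i=1: ✗ (no rhs in [1,3])
  i=2: ✗ (lhs fails at k=3 before rhs at j=4)
  i=3: ✗ (lhs fails at k=3 before rhs at j=4)
  i=4: ✓ (rhs at j=4)
  i=5: ✗ (lhs fails at k=5 before rhs at j=6)

0, 4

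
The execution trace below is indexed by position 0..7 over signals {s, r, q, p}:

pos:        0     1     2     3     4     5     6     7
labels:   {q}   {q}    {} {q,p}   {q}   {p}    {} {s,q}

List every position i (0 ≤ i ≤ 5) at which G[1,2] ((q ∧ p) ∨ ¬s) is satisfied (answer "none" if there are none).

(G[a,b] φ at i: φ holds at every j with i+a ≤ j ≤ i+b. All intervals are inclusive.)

Evaluate at each i in [0,5]:
  i=0: ✓ (all of [1,2])
  i=1: ✓ (all of [2,3])
  i=2: ✓ (all of [3,4])
  i=3: ✓ (all of [4,5])
  i=4: ✓ (all of [5,6])
  i=5: ✗ (fails at j=7)

0, 1, 2, 3, 4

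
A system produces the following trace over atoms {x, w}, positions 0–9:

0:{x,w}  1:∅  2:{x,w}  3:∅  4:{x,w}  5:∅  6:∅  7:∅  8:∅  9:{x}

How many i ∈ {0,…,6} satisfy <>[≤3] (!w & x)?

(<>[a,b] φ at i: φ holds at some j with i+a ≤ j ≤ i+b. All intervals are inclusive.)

Evaluate at each i in [0,6]:
  i=0: ✗ (none in [0,3])
  i=1: ✗ (none in [1,4])
  i=2: ✗ (none in [2,5])
  i=3: ✗ (none in [3,6])
  i=4: ✗ (none in [4,7])
  i=5: ✗ (none in [5,8])
  i=6: ✓ (witness j=9)
Positions where it holds: {6} → 1.

1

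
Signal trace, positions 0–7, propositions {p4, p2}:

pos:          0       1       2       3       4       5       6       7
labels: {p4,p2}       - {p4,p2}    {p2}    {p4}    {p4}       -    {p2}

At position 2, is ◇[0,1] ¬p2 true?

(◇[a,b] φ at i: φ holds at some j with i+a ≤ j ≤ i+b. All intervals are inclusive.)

Check ¬p2 at each j in [2,3]:
  j=2: false
  j=3: false
No position in the window satisfies it → formula fails.

Does not hold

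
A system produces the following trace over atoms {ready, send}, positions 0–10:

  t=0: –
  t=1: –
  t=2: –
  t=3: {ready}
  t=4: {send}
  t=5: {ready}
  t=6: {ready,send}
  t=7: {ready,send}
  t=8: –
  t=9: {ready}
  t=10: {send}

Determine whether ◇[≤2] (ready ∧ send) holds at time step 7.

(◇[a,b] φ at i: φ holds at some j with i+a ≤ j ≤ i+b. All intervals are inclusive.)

Check (ready ∧ send) at each j in [7,9]:
  j=7: true
  j=8: false
  j=9: false
Found at j=7 → formula holds.

Yes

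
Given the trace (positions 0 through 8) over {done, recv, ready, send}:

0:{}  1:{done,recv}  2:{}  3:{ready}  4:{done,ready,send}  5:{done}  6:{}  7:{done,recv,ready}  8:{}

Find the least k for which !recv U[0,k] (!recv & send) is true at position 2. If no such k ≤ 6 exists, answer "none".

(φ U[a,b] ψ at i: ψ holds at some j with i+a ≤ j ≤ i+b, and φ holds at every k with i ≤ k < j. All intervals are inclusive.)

Need earliest j ≥ 2 with (!recv & send), and !recv at every k in [2,j-1].
  j=2: rhs fails.
  j=3: rhs fails.
  j=4: rhs holds; lhs holds on [2,3]. k = 2.

2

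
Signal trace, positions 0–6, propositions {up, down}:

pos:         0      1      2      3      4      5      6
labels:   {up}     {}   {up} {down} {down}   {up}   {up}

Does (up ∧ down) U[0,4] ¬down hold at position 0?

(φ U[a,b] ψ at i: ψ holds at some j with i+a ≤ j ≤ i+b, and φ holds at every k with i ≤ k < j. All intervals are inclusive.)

Yes

Need some j in [0,4] with ¬down, and (up ∧ down) at every k in [0,j-1].
  j=0: ¬down holds; no prefix to check → satisfied.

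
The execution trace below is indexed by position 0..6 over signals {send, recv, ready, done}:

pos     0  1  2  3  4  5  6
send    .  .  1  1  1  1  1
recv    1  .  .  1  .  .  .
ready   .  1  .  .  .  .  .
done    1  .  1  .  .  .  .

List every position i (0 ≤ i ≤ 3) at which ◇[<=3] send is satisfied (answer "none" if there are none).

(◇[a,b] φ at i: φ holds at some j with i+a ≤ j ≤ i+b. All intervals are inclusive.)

Evaluate at each i in [0,3]:
  i=0: ✓ (witness j=2)
  i=1: ✓ (witness j=2)
  i=2: ✓ (witness j=2)
  i=3: ✓ (witness j=3)

0, 1, 2, 3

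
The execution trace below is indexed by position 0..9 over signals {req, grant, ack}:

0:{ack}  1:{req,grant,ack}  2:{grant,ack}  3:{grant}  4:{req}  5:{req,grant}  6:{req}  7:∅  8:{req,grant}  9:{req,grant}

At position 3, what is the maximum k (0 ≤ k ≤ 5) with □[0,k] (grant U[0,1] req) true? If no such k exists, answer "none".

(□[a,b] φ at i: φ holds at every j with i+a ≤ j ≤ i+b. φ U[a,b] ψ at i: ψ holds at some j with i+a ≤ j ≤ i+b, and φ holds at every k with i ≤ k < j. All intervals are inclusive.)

3

(grant U[0,1] req) must hold from j=3 onward; find where it first fails.
  j=3: holds
  j=4: holds
  j=5: holds
  j=6: holds
  j=7: fails
Holds on [3,6], so largest k = 3.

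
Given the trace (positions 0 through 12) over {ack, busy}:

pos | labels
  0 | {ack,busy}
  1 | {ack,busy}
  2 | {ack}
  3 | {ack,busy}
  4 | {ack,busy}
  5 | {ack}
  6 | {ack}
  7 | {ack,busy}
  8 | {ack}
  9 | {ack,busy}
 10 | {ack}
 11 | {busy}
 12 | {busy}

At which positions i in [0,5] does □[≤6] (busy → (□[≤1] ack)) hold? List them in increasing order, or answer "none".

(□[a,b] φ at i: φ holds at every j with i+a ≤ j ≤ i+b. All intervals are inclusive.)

0, 1, 2, 3, 4

Evaluate at each i in [0,5]:
  i=0: ✓ (all of [0,6])
  i=1: ✓ (all of [1,7])
  i=2: ✓ (all of [2,8])
  i=3: ✓ (all of [3,9])
  i=4: ✓ (all of [4,10])
  i=5: ✗ (fails at j=11)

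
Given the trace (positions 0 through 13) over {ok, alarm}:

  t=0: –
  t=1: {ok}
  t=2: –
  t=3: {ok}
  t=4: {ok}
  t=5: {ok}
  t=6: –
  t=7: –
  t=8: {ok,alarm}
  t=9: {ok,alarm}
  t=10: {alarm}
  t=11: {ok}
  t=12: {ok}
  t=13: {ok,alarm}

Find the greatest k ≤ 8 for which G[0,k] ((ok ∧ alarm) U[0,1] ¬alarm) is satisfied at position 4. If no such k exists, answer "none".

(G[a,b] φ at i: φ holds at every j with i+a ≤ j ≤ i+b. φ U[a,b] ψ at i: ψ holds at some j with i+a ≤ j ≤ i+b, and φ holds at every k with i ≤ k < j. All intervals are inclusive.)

((ok ∧ alarm) U[0,1] ¬alarm) must hold from j=4 onward; find where it first fails.
  j=4: holds
  j=5: holds
  j=6: holds
  j=7: holds
  j=8: fails
Holds on [4,7], so largest k = 3.

3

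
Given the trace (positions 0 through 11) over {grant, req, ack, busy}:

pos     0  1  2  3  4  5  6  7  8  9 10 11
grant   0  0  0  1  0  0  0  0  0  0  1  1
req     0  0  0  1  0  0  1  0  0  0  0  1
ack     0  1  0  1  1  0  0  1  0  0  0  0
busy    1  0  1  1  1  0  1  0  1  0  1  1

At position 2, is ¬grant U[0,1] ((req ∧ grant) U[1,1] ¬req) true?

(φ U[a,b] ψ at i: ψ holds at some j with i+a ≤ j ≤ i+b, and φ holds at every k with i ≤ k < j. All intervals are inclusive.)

True

Need some j in [2,3] with ((req ∧ grant) U[1,1] ¬req), and ¬grant at every k in [2,j-1].
  j=2: ((req ∧ grant) U[1,1] ¬req) — fails.
  j=3: ((req ∧ grant) U[1,1] ¬req) holds; ¬grant holds at every k in [2,2] → satisfied.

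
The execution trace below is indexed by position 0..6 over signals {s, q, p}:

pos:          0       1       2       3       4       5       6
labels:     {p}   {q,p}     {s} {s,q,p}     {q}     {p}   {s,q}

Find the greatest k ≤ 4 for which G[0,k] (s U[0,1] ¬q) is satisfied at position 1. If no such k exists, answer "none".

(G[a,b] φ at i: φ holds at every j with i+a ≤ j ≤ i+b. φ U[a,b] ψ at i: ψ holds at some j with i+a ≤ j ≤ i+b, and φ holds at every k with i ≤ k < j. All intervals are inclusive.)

(s U[0,1] ¬q) must hold from j=1 onward; find where it first fails.
  j=1: fails → no k works.

none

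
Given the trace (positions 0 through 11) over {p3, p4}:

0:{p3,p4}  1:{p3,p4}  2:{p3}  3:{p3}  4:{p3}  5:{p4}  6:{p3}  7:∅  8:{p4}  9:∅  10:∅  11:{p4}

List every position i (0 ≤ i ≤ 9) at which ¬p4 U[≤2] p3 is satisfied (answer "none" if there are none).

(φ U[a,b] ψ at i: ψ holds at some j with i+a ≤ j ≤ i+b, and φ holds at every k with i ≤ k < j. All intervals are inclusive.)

0, 1, 2, 3, 4, 6

Evaluate at each i in [0,9]:
  i=0: ✓ (rhs at j=0)
  i=1: ✓ (rhs at j=1)
  i=2: ✓ (rhs at j=2)
  i=3: ✓ (rhs at j=3)
  i=4: ✓ (rhs at j=4)
  i=5: ✗ (lhs fails at k=5 before rhs at j=6)
  i=6: ✓ (rhs at j=6)
  i=7: ✗ (no rhs in [7,9])
  i=8: ✗ (no rhs in [8,10])
  i=9: ✗ (no rhs in [9,11])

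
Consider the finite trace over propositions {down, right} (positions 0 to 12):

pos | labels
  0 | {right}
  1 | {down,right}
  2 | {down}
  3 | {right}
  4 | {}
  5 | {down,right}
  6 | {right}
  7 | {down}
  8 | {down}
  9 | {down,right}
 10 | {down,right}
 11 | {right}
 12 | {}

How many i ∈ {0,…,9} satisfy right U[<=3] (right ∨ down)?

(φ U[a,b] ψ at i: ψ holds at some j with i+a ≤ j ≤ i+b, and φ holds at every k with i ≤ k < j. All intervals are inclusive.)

9

Evaluate at each i in [0,9]:
  i=0: ✓ (rhs at j=0)
  i=1: ✓ (rhs at j=1)
  i=2: ✓ (rhs at j=2)
  i=3: ✓ (rhs at j=3)
  i=4: ✗ (lhs fails at k=4 before rhs at j=5)
  i=5: ✓ (rhs at j=5)
  i=6: ✓ (rhs at j=6)
  i=7: ✓ (rhs at j=7)
  i=8: ✓ (rhs at j=8)
  i=9: ✓ (rhs at j=9)
Positions where it holds: {0, 1, 2, 3, 5, 6, 7, 8, 9} → 9.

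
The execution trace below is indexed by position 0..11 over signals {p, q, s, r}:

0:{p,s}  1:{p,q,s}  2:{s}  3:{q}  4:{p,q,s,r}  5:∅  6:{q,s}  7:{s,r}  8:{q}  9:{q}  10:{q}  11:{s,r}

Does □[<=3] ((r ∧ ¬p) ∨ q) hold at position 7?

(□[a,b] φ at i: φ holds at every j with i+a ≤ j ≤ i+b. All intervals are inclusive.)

True

Check ((r ∧ ¬p) ∨ q) at every j in [7,10]:
  j=7: true
  j=8: true
  j=9: true
  j=10: true
All positions satisfy it → formula holds.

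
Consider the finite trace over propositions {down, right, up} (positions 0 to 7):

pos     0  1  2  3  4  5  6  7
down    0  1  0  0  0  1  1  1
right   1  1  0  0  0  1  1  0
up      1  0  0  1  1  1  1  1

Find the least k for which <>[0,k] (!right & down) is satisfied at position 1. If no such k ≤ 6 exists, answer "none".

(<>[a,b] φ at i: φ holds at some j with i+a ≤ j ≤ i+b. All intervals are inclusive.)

6

Scan j = 1,2,… for (!right & down):
  j=1: fails
  j=2: fails
  j=3: fails
  j=4: fails
  j=5: fails
  j=6: fails
  j=7: holds
First hit at j=7, so smallest k = 7-1 = 6.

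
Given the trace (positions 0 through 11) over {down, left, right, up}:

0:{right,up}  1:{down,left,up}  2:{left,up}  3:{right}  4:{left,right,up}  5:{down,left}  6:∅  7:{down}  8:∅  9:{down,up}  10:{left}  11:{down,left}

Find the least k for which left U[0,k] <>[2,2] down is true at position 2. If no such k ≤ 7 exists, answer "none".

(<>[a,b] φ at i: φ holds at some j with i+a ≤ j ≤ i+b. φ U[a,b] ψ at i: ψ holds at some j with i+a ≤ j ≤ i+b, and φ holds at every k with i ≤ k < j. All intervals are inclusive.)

Need earliest j ≥ 2 with <>[2,2] down, and left at every k in [2,j-1].
  j=2: rhs fails.
  j=3: rhs holds; lhs holds on [2,2]. k = 1.

1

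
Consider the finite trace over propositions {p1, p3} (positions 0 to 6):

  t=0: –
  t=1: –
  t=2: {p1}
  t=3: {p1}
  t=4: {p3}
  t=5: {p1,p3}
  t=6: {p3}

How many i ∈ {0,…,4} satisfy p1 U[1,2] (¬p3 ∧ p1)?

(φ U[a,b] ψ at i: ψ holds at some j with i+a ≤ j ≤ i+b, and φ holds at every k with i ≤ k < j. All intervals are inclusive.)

1

Evaluate at each i in [0,4]:
  i=0: ✗ (lhs fails at k=0 before rhs at j=2)
  i=1: ✗ (lhs fails at k=1 before rhs at j=2)
  i=2: ✓ (rhs at j=3; lhs holds on [2,2])
  i=3: ✗ (no rhs in [4,5])
  i=4: ✗ (no rhs in [5,6])
Positions where it holds: {2} → 1.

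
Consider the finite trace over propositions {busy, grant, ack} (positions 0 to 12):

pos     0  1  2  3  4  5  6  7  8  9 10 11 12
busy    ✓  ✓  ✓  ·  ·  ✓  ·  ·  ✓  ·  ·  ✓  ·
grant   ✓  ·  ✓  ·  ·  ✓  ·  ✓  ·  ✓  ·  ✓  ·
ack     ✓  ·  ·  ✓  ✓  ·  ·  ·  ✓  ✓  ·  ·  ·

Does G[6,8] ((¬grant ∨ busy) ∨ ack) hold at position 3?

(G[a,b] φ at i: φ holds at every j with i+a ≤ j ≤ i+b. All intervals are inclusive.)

Holds

Check ((¬grant ∨ busy) ∨ ack) at every j in [9,11]:
  j=9: true
  j=10: true
  j=11: true
All positions satisfy it → formula holds.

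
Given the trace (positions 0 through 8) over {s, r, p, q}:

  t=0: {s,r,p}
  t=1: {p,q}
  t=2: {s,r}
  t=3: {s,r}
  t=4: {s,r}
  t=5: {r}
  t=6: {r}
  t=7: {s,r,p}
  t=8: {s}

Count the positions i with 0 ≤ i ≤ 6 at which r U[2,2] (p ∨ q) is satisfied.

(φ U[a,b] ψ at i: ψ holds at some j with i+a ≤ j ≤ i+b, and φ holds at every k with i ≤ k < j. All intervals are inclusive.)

Evaluate at each i in [0,6]:
  i=0: ✗ (no rhs in [2,2])
  i=1: ✗ (no rhs in [3,3])
  i=2: ✗ (no rhs in [4,4])
  i=3: ✗ (no rhs in [5,5])
  i=4: ✗ (no rhs in [6,6])
  i=5: ✓ (rhs at j=7; lhs holds on [5,6])
  i=6: ✗ (no rhs in [8,8])
Positions where it holds: {5} → 1.

1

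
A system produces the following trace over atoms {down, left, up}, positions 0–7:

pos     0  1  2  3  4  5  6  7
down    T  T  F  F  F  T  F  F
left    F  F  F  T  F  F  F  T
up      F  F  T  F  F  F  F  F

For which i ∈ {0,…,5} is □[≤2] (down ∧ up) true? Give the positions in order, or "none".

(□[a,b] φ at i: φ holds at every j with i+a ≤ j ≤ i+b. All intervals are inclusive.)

none

Evaluate at each i in [0,5]:
  i=0: ✗ (fails at j=0)
  i=1: ✗ (fails at j=1)
  i=2: ✗ (fails at j=2)
  i=3: ✗ (fails at j=3)
  i=4: ✗ (fails at j=4)
  i=5: ✗ (fails at j=5)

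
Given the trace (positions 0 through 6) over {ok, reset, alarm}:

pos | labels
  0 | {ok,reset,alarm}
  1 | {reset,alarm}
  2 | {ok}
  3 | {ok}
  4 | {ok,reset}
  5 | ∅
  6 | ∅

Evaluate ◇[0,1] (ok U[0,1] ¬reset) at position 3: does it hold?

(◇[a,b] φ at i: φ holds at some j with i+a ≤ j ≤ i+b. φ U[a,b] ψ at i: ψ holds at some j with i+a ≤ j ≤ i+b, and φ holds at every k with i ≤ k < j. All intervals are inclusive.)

Holds

Check (ok U[0,1] ¬reset) at each j in [3,4]:
  j=3: holds
  j=4: holds
Found at j=3 → formula holds.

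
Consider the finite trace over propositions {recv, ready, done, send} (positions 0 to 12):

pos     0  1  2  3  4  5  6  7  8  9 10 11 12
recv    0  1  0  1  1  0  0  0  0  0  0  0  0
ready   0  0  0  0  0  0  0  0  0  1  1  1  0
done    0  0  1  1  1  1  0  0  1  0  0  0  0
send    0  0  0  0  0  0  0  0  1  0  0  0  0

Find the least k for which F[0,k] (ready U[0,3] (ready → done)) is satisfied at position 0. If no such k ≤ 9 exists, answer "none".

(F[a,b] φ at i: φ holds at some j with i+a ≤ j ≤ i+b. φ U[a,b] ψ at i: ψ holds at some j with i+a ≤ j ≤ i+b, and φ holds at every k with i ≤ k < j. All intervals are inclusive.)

0

Scan j = 0,1,… for (ready U[0,3] (ready → done)):
  j=0: holds
First hit at j=0, so smallest k = 0-0 = 0.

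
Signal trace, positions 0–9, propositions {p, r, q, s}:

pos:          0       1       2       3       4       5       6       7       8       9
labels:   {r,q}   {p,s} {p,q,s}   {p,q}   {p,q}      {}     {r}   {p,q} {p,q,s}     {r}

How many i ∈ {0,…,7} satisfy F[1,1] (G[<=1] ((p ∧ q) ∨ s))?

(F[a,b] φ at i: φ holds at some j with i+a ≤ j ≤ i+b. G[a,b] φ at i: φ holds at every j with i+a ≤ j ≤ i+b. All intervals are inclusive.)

Evaluate at each i in [0,7]:
  i=0: ✓ (witness j=1)
  i=1: ✓ (witness j=2)
  i=2: ✓ (witness j=3)
  i=3: ✗ (none in [4,4])
  i=4: ✗ (none in [5,5])
  i=5: ✗ (none in [6,6])
  i=6: ✓ (witness j=7)
  i=7: ✗ (none in [8,8])
Positions where it holds: {0, 1, 2, 6} → 4.

4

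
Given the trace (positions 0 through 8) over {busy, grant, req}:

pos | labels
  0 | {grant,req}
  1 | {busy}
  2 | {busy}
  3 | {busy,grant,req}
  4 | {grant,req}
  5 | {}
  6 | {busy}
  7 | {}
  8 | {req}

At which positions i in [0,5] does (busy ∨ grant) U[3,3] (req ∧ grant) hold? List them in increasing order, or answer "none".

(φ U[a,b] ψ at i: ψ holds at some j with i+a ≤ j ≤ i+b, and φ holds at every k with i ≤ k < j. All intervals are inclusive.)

Evaluate at each i in [0,5]:
  i=0: ✓ (rhs at j=3; lhs holds on [0,2])
  i=1: ✓ (rhs at j=4; lhs holds on [1,3])
  i=2: ✗ (no rhs in [5,5])
  i=3: ✗ (no rhs in [6,6])
  i=4: ✗ (no rhs in [7,7])
  i=5: ✗ (no rhs in [8,8])

0, 1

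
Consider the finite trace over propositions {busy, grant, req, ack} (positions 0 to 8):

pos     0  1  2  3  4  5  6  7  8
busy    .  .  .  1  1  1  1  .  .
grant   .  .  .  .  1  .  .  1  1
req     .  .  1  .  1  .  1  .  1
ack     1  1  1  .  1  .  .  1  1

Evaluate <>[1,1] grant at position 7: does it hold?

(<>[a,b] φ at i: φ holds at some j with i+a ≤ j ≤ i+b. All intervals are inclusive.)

Check grant at each j in [8,8]:
  j=8: true
Found at j=8 → formula holds.

True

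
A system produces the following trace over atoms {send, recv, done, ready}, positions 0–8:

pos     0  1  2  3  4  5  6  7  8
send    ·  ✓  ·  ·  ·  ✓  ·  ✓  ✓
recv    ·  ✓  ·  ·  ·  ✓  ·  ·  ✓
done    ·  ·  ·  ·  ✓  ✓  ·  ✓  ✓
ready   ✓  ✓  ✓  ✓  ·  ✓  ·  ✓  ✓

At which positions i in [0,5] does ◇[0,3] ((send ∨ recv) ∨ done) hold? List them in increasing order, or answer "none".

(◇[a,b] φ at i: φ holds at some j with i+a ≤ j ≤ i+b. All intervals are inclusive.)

0, 1, 2, 3, 4, 5

Evaluate at each i in [0,5]:
  i=0: ✓ (witness j=1)
  i=1: ✓ (witness j=1)
  i=2: ✓ (witness j=4)
  i=3: ✓ (witness j=4)
  i=4: ✓ (witness j=4)
  i=5: ✓ (witness j=5)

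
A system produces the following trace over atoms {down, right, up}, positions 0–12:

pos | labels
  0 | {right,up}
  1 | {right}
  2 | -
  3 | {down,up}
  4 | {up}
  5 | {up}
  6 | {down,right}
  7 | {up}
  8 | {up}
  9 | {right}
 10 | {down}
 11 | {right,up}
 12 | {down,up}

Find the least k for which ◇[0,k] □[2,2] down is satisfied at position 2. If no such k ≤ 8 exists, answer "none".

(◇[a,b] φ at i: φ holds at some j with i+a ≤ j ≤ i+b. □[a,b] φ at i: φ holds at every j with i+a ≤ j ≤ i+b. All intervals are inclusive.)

Scan j = 2,3,… for □[2,2] down:
  j=2: fails
  j=3: fails
  j=4: holds
First hit at j=4, so smallest k = 4-2 = 2.

2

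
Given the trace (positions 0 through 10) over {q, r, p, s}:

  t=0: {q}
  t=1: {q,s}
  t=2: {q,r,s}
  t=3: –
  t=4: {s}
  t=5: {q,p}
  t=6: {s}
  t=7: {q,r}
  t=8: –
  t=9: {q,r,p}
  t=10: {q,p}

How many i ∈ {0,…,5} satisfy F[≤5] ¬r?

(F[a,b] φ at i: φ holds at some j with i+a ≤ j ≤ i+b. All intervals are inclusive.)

6

Evaluate at each i in [0,5]:
  i=0: ✓ (witness j=0)
  i=1: ✓ (witness j=1)
  i=2: ✓ (witness j=3)
  i=3: ✓ (witness j=3)
  i=4: ✓ (witness j=4)
  i=5: ✓ (witness j=5)
Positions where it holds: {0, 1, 2, 3, 4, 5} → 6.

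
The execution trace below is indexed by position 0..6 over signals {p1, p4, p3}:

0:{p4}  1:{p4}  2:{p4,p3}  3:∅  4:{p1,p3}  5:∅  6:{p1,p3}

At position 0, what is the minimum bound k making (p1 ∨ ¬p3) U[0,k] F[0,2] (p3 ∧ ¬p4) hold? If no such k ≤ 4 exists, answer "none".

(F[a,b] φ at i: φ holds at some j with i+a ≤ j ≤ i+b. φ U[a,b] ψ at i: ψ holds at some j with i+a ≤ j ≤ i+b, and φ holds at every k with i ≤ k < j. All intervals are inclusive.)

2

Need earliest j ≥ 0 with F[0,2] (p3 ∧ ¬p4), and (p1 ∨ ¬p3) at every k in [0,j-1].
  j=0: rhs fails.
  j=1: rhs fails.
  j=2: rhs holds; lhs holds on [0,1]. k = 2.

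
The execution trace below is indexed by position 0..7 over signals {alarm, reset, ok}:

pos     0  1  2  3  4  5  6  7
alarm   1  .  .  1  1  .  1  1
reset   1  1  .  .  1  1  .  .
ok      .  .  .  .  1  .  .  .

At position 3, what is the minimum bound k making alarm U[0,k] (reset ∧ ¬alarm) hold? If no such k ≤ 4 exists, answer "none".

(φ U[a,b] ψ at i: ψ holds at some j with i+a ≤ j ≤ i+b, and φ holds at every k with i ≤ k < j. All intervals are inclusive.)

2

Need earliest j ≥ 3 with (reset ∧ ¬alarm), and alarm at every k in [3,j-1].
  j=3: rhs fails.
  j=4: rhs fails.
  j=5: rhs holds; lhs holds on [3,4]. k = 2.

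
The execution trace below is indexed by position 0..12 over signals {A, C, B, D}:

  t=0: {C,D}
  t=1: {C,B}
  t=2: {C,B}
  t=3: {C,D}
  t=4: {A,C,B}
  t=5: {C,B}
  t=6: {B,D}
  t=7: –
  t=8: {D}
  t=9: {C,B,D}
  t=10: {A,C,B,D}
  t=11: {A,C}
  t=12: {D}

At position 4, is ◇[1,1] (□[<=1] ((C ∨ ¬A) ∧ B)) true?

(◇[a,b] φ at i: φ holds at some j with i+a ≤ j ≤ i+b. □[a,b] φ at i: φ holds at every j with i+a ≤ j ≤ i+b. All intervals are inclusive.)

Check □[<=1] ((C ∨ ¬A) ∧ B) at each j in [5,5]:
  j=5: holds on [5,6]
Found at j=5 → formula holds.

Holds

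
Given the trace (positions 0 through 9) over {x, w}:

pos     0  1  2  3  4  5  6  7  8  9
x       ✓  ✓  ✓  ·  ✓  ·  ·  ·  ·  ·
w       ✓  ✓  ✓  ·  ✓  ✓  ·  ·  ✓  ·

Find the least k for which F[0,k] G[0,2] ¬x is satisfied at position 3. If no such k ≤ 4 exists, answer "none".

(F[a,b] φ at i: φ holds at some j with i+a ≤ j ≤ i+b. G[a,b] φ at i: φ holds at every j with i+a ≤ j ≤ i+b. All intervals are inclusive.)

Scan j = 3,4,… for G[0,2] ¬x:
  j=3: fails
  j=4: fails
  j=5: holds
First hit at j=5, so smallest k = 5-3 = 2.

2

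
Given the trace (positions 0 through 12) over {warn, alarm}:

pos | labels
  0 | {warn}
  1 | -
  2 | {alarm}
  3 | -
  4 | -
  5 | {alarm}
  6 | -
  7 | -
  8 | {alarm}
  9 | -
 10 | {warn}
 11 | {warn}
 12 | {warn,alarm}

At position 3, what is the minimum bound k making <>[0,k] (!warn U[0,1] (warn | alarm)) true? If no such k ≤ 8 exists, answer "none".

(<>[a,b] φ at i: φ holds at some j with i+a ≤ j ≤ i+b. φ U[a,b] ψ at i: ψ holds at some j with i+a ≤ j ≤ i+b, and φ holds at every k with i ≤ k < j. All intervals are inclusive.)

1

Scan j = 3,4,… for (!warn U[0,1] (warn | alarm)):
  j=3: fails
  j=4: holds
First hit at j=4, so smallest k = 4-3 = 1.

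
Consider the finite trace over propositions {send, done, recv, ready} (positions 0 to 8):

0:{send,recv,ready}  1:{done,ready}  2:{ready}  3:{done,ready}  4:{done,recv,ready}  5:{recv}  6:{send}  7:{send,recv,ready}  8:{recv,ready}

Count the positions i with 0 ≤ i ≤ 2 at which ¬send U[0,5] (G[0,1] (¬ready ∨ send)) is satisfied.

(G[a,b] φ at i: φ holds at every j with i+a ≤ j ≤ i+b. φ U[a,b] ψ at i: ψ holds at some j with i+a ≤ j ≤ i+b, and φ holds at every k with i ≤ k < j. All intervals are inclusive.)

Evaluate at each i in [0,2]:
  i=0: ✗ (lhs fails at k=0 before rhs at j=5)
  i=1: ✓ (rhs at j=5; lhs holds on [1,4])
  i=2: ✓ (rhs at j=5; lhs holds on [2,4])
Positions where it holds: {1, 2} → 2.

2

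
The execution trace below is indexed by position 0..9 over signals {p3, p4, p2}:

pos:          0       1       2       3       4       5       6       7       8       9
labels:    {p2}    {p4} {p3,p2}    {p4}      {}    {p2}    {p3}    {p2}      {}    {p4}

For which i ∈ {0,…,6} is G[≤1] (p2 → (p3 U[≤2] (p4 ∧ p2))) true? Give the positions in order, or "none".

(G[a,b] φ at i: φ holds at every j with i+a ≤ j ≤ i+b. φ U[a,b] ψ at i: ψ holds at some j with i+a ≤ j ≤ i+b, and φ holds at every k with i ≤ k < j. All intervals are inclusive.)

Evaluate at each i in [0,6]:
  i=0: ✗ (fails at j=0)
  i=1: ✗ (fails at j=2)
  i=2: ✗ (fails at j=2)
  i=3: ✓ (all of [3,4])
  i=4: ✗ (fails at j=5)
  i=5: ✗ (fails at j=5)
  i=6: ✗ (fails at j=7)

3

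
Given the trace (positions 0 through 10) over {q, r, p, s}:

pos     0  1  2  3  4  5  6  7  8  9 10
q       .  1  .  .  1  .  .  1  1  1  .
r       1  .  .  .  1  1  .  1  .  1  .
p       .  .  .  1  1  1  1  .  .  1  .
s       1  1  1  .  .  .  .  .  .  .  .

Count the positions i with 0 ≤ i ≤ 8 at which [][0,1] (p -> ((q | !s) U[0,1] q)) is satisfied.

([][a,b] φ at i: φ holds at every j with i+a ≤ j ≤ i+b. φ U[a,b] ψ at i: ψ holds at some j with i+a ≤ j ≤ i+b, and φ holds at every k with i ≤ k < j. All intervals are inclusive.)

Evaluate at each i in [0,8]:
  i=0: ✓ (all of [0,1])
  i=1: ✓ (all of [1,2])
  i=2: ✓ (all of [2,3])
  i=3: ✓ (all of [3,4])
  i=4: ✗ (fails at j=5)
  i=5: ✗ (fails at j=5)
  i=6: ✓ (all of [6,7])
  i=7: ✓ (all of [7,8])
  i=8: ✓ (all of [8,9])
Positions where it holds: {0, 1, 2, 3, 6, 7, 8} → 7.

7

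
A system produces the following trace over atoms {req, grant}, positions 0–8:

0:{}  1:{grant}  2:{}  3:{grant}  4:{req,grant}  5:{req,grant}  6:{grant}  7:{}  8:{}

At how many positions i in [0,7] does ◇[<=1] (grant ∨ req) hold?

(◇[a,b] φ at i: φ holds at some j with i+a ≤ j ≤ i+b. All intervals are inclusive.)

7

Evaluate at each i in [0,7]:
  i=0: ✓ (witness j=1)
  i=1: ✓ (witness j=1)
  i=2: ✓ (witness j=3)
  i=3: ✓ (witness j=3)
  i=4: ✓ (witness j=4)
  i=5: ✓ (witness j=5)
  i=6: ✓ (witness j=6)
  i=7: ✗ (none in [7,8])
Positions where it holds: {0, 1, 2, 3, 4, 5, 6} → 7.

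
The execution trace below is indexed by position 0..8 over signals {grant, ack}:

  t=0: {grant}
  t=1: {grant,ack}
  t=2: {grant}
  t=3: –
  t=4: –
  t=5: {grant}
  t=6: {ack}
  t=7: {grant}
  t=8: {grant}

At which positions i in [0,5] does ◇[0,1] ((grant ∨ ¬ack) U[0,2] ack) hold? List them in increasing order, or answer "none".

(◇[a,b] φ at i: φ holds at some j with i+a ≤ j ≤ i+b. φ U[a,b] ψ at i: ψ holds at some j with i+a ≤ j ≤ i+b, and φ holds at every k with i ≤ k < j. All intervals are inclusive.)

Evaluate at each i in [0,5]:
  i=0: ✓ (witness j=0)
  i=1: ✓ (witness j=1)
  i=2: ✗ (none in [2,3])
  i=3: ✓ (witness j=4)
  i=4: ✓ (witness j=4)
  i=5: ✓ (witness j=5)

0, 1, 3, 4, 5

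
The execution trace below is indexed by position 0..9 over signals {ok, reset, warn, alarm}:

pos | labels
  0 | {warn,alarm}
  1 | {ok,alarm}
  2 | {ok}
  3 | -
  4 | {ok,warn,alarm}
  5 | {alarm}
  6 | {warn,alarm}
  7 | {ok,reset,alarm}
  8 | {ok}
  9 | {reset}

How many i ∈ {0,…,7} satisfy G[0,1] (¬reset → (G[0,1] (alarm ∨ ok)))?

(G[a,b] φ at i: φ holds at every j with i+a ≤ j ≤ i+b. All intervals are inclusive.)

Evaluate at each i in [0,7]:
  i=0: ✓ (all of [0,1])
  i=1: ✗ (fails at j=2)
  i=2: ✗ (fails at j=2)
  i=3: ✗ (fails at j=3)
  i=4: ✓ (all of [4,5])
  i=5: ✓ (all of [5,6])
  i=6: ✓ (all of [6,7])
  i=7: ✗ (fails at j=8)
Positions where it holds: {0, 4, 5, 6} → 4.

4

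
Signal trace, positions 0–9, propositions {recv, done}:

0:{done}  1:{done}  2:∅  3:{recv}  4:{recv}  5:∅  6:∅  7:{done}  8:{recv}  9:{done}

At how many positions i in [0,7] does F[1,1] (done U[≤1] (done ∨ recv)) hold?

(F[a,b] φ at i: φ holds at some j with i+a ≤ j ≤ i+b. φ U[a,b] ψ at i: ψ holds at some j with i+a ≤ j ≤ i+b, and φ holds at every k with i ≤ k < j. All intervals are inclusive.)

5

Evaluate at each i in [0,7]:
  i=0: ✓ (witness j=1)
  i=1: ✗ (none in [2,2])
  i=2: ✓ (witness j=3)
  i=3: ✓ (witness j=4)
  i=4: ✗ (none in [5,5])
  i=5: ✗ (none in [6,6])
  i=6: ✓ (witness j=7)
  i=7: ✓ (witness j=8)
Positions where it holds: {0, 2, 3, 6, 7} → 5.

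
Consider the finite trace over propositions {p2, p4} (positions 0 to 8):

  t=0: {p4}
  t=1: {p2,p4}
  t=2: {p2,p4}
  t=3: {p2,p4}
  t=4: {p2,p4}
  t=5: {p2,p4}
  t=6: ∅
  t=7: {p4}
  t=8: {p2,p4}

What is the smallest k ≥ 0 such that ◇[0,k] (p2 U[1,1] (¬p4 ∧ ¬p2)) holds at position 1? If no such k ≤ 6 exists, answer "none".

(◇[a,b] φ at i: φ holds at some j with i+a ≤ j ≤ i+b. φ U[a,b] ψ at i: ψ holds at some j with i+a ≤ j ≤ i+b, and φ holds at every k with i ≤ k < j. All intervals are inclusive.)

4

Scan j = 1,2,… for (p2 U[1,1] (¬p4 ∧ ¬p2)):
  j=1: fails
  j=2: fails
  j=3: fails
  j=4: fails
  j=5: holds
First hit at j=5, so smallest k = 5-1 = 4.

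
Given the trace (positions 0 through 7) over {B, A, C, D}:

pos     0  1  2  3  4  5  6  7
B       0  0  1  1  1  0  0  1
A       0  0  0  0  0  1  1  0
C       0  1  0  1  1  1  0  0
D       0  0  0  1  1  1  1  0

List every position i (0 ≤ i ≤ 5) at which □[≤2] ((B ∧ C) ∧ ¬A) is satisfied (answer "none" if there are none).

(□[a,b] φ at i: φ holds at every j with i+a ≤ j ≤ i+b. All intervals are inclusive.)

Evaluate at each i in [0,5]:
  i=0: ✗ (fails at j=0)
  i=1: ✗ (fails at j=1)
  i=2: ✗ (fails at j=2)
  i=3: ✗ (fails at j=5)
  i=4: ✗ (fails at j=5)
  i=5: ✗ (fails at j=5)

none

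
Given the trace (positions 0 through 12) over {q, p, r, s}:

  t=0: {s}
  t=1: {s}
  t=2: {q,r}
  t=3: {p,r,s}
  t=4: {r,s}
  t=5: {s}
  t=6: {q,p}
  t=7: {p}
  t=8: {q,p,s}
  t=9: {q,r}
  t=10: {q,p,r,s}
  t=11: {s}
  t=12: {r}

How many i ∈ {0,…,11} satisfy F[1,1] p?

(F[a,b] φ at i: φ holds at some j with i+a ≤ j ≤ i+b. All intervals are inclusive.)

5

Evaluate at each i in [0,11]:
  i=0: ✗ (none in [1,1])
  i=1: ✗ (none in [2,2])
  i=2: ✓ (witness j=3)
  i=3: ✗ (none in [4,4])
  i=4: ✗ (none in [5,5])
  i=5: ✓ (witness j=6)
  i=6: ✓ (witness j=7)
  i=7: ✓ (witness j=8)
  i=8: ✗ (none in [9,9])
  i=9: ✓ (witness j=10)
  i=10: ✗ (none in [11,11])
  i=11: ✗ (none in [12,12])
Positions where it holds: {2, 5, 6, 7, 9} → 5.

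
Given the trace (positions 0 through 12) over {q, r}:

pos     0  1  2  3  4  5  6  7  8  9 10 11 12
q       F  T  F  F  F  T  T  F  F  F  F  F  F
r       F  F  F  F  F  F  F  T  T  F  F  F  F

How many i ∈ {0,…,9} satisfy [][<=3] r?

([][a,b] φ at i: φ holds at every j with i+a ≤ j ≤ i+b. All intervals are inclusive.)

Evaluate at each i in [0,9]:
  i=0: ✗ (fails at j=0)
  i=1: ✗ (fails at j=1)
  i=2: ✗ (fails at j=2)
  i=3: ✗ (fails at j=3)
  i=4: ✗ (fails at j=4)
  i=5: ✗ (fails at j=5)
  i=6: ✗ (fails at j=6)
  i=7: ✗ (fails at j=9)
  i=8: ✗ (fails at j=9)
  i=9: ✗ (fails at j=9)
Positions where it holds: {} → 0.

0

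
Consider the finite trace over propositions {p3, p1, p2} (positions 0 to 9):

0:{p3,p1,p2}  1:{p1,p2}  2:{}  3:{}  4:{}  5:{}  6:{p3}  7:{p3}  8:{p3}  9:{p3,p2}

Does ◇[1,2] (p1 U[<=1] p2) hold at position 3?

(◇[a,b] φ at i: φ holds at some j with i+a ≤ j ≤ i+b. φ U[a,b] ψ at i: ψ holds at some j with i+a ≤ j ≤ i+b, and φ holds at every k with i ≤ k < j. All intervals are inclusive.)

Check (p1 U[<=1] p2) at each j in [4,5]:
  j=4: fails
  j=5: fails
No position in the window satisfies it → formula fails.

False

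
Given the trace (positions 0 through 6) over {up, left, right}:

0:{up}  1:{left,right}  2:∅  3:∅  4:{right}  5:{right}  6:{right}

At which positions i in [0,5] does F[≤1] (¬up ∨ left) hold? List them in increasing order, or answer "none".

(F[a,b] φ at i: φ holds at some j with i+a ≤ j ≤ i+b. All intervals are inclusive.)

0, 1, 2, 3, 4, 5

Evaluate at each i in [0,5]:
  i=0: ✓ (witness j=1)
  i=1: ✓ (witness j=1)
  i=2: ✓ (witness j=2)
  i=3: ✓ (witness j=3)
  i=4: ✓ (witness j=4)
  i=5: ✓ (witness j=5)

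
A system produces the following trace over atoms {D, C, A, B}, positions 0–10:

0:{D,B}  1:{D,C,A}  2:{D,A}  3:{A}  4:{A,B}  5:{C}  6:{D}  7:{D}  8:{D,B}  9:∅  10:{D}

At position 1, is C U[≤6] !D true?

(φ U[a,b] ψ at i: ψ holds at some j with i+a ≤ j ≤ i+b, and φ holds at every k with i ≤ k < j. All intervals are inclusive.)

Does not hold

Need some j in [1,7] with !D, and C at every k in [1,j-1].
  j=1: !D false.
  j=2: !D false.
  j=3: !D holds, but C fails at k=2 → not this j.
  j=4: !D holds, but C fails at k=2 → not this j.
  j=5: !D holds, but C fails at k=2 → not this j.
  j=6: !D false.
  j=7: !D false.
No j in the window works → until fails.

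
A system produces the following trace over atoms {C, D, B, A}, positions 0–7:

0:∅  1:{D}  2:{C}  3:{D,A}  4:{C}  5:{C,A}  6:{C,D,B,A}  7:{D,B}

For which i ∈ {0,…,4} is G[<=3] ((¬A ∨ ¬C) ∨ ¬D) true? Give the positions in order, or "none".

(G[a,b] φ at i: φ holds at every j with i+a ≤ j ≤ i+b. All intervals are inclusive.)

0, 1, 2

Evaluate at each i in [0,4]:
  i=0: ✓ (all of [0,3])
  i=1: ✓ (all of [1,4])
  i=2: ✓ (all of [2,5])
  i=3: ✗ (fails at j=6)
  i=4: ✗ (fails at j=6)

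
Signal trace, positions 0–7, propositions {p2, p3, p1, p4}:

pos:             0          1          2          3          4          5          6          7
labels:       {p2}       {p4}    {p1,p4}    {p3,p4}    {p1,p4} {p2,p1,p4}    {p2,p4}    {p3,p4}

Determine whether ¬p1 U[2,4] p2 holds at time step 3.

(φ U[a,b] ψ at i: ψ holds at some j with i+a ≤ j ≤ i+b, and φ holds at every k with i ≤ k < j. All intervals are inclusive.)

Need some j in [5,7] with p2, and ¬p1 at every k in [3,j-1].
  j=5: p2 holds, but ¬p1 fails at k=4 → not this j.
  j=6: p2 holds, but ¬p1 fails at k=4 → not this j.
  j=7: p2 false.
No j in the window works → until fails.

False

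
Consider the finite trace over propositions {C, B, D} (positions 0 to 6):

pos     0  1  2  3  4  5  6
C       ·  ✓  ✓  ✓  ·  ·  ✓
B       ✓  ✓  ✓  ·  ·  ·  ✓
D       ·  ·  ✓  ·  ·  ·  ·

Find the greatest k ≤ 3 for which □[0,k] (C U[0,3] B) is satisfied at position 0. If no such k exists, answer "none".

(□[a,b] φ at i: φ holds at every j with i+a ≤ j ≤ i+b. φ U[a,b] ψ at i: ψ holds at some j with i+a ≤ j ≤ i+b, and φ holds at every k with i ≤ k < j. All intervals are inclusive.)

2

(C U[0,3] B) must hold from j=0 onward; find where it first fails.
  j=0: holds
  j=1: holds
  j=2: holds
  j=3: fails
Holds on [0,2], so largest k = 2.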